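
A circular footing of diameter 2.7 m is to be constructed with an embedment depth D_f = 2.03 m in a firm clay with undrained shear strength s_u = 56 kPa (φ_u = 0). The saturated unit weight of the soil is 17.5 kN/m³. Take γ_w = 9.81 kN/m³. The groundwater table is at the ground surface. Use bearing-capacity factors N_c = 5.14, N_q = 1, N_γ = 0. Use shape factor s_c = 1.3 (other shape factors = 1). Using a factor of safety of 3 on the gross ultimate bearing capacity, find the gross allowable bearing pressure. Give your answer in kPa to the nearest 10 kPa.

q_all ≈ 130 kPa

Water table at ground surface, so effective unit weight γ' = 17.5 − 9.81 = 7.69 kN/m³ is used throughout; overburden q = 7.69 × 2.03 = 15.611 kPa.
Cohesion term c·N_c·s_c = 56 × 5.14 × 1.3 = 374.19 kPa; surcharge term q·N_q = 15.611 × 1 = 15.611 kPa.
q_ult = 374.19 + 15.611 = 389.8 kPa.
q_all = 389.8 / 3 = 129.93 kPa.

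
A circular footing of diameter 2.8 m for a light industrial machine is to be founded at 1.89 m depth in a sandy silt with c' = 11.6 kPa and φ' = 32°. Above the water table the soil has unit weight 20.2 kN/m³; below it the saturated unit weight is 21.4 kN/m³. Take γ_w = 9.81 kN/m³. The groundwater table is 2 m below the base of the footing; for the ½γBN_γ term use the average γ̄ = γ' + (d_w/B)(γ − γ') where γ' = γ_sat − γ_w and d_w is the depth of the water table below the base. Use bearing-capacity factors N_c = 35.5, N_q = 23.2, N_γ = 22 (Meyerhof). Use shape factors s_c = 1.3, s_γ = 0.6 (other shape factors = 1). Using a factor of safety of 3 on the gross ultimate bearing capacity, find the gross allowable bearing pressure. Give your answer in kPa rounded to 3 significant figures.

Effective surcharge at the founding depth q = γ·D_f = 20.2 × 1.89 = 38.178 kPa.
With d_w = 2 m < B, γ̄ = 11.59 + (2/2.8) × (20.2 − 11.59) = 17.74 kN/m³.
q_ult = c·N_c·s_c + q·N_q + 0.5·γ·B·N_γ·s_γ
     = 11.6 × 35.5 × 1.3 + 38.178 × 23.2 + 0.5 × 17.74 × 2.8 × 22 × 0.6
     = 535.34 + 885.73 + 327.84 = 1748.9 kPa.
q_all = 1748.9 / 3 = 582.97 kPa.

q_all ≈ 583 kPa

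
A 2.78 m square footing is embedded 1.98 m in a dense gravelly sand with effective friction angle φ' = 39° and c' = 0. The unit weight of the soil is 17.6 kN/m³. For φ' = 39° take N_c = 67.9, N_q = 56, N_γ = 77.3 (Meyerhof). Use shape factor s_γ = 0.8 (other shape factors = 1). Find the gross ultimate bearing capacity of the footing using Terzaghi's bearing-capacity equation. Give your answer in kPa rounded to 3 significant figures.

q_ult ≈ 3460 kPa

Effective surcharge at the founding depth q = γ·D_f = 17.6 × 1.98 = 34.848 kPa.
q_ult = q·N_q + 0.5·γ·B·N_γ·s_γ
     = 34.848 × 56 + 0.5 × 17.6 × 2.78 × 77.3 × 0.8
     = 1951.5 + 1512.9 = 3464.3 kPa.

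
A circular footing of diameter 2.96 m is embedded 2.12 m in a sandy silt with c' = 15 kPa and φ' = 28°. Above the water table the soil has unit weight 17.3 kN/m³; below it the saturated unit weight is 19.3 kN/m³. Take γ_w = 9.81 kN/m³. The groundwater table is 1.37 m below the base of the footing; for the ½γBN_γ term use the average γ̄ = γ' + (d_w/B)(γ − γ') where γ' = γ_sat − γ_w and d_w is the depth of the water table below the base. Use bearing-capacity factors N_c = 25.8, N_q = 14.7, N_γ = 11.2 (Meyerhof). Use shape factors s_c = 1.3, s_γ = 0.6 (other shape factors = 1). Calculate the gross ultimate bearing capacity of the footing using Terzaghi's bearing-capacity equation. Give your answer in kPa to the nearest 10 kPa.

q = γ·D_f = 17.3 × 2.12 = 36.676 kPa.
γ' = 9.49 kN/m³; averaging over the depth B below the base, γ̄ = γ' + (d_w/B)(γ − γ') = 13.105 kN/m³.
c·N_c·s_c = 15 × 25.8 × 1.3 = 503.1 kPa
q·N_q = 36.676 × 14.7 = 539.14 kPa
0.5·γ·B·N_γ·s_γ = 0.5 × 13.105 × 2.96 × 11.2 × 0.6 = 130.33 kPa
q_ult = 503.1 + 539.14 + 130.33 = 1172.6 kPa.

q_ult ≈ 1170 kPa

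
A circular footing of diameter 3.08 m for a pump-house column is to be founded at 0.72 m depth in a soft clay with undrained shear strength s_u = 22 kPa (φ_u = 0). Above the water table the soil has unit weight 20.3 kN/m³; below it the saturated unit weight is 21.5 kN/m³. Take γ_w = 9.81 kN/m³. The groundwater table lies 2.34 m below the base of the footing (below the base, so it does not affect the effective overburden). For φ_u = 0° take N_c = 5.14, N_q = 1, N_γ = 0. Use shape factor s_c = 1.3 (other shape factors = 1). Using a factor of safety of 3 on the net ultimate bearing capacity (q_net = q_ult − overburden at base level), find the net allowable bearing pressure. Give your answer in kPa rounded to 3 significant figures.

Effective surcharge at the founding depth q = γ·D_f = 20.3 × 0.72 = 14.616 kPa.
q_ult = c·N_c·s_c + q·N_q
     = 22 × 5.14 × 1.3 + 14.616 × 1
     = 147 + 14.616 = 161.62 kPa.
q_net = 161.62 − 14.616 = 147 kPa.
q_all(net) = 147 / 3 = 49.001 kPa.

q_all(net) ≈ 49 kPa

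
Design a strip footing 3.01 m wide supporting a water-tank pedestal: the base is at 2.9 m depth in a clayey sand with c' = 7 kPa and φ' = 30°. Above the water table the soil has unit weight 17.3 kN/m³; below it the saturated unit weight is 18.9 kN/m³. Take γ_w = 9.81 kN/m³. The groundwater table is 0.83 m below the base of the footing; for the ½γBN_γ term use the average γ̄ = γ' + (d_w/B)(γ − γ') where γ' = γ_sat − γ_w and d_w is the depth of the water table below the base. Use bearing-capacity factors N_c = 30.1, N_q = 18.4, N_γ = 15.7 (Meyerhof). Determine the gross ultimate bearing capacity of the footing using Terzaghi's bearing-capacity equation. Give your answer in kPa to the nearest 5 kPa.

Overburden at base level: q = 17.3 × 2.9 = 50.17 kPa.
The water table is 0.83 m below the base (< B = 3.01 m), so the ½γBN_γ term uses γ̄ = γ' + (d_w/B)(γ − γ') = 9.09 + (0.83/3.01)(17.3 − 9.09) = 11.354 kN/m³.
Cohesion term c·N_c = 7 × 30.1 = 210.7 kPa; surcharge term q·N_q = 50.17 × 18.4 = 923.13 kPa; self-weight term 0.5·γ·B·N_γ = 0.5 × 11.354 × 3.01 × 15.7 = 268.28 kPa.
q_ult = 210.7 + 923.13 + 268.28 = 1402.1 kPa.

q_ult ≈ 1400 kPa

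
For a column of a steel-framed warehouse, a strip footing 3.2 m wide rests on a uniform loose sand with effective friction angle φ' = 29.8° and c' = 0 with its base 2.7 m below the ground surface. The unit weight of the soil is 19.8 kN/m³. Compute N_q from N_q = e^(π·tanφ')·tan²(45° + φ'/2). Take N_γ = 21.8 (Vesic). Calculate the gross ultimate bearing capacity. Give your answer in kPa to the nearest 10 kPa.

q_ult ≈ 1650 kPa

tan29.8° = 0.5727, so N_q = e^(π×0.5727)·tan²(59.9°) = 6.045 × 2.976 = 17.99.
Overburden at base level: q = 19.8 × 2.7 = 53.46 kPa.
Surcharge term q·N_q = 53.46 × 17.989 = 961.7 kPa; self-weight term 0.5·γ·B·N_γ = 0.5 × 19.8 × 3.2 × 21.8 = 690.62 kPa.
q_ult = 961.7 + 690.62 = 1652.3 kPa.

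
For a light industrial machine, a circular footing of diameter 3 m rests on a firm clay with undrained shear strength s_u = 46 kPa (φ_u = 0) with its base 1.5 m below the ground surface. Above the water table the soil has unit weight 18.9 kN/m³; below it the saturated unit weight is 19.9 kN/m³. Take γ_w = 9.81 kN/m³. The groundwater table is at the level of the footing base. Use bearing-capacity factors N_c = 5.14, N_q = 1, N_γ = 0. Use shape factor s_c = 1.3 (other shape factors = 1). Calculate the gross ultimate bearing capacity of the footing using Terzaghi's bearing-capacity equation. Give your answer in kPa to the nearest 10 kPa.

q_ult ≈ 340 kPa

Effective surcharge at the founding depth q = γ·D_f = 18.9 × 1.5 = 28.35 kPa.
q_ult = c·N_c·s_c + q·N_q
     = 46 × 5.14 × 1.3 + 28.35 × 1
     = 307.37 + 28.35 = 335.72 kPa.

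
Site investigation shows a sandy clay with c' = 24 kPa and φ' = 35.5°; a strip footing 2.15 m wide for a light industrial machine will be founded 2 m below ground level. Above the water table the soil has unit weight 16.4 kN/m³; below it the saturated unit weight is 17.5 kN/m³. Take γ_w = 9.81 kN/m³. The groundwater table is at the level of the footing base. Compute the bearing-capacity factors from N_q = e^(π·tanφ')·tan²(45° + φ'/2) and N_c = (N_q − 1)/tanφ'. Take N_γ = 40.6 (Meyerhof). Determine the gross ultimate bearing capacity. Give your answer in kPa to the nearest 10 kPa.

tan35.5° = 0.7133, so N_q = e^(π×0.7133)·tan²(62.75°) = 9.402 × 3.77 = 35.44.
N_c = (35.44 − 1)/tan35.5° = 48.29.
q = γ·D_f = 16.4 × 2 = 32.8 kPa.
For the ½γBN_γ term take γ' = 17.5 − 9.81 = 7.69 kN/m³ (soil below base is submerged).
c·N_c = 24 × 48.287 = 1158.9 kPa
q·N_q = 32.8 × 35.443 = 1162.5 kPa
0.5·γ·B·N_γ = 0.5 × 7.69 × 2.15 × 40.6 = 335.63 kPa
q_ult = 1158.9 + 1162.5 + 335.63 = 2657 kPa.

q_ult ≈ 2660 kPa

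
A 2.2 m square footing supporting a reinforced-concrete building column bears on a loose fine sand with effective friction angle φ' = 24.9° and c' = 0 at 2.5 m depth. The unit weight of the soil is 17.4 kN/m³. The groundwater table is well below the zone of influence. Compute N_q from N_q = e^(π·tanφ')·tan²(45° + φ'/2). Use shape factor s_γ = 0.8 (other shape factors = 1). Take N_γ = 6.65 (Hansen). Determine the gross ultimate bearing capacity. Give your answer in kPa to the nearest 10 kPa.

tan24.9° = 0.4642, so N_q = e^(π×0.4642)·tan²(57.45°) = 4.299 × 2.454 = 10.55.
Effective surcharge at the founding depth q = γ·D_f = 17.4 × 2.5 = 43.5 kPa.
q_ult = q·N_q + 0.5·γ·B·N_γ·s_γ
     = 43.5 × 10.551 + 0.5 × 17.4 × 2.2 × 6.65 × 0.8
     = 458.95 + 101.82 = 560.77 kPa.

q_ult ≈ 560 kPa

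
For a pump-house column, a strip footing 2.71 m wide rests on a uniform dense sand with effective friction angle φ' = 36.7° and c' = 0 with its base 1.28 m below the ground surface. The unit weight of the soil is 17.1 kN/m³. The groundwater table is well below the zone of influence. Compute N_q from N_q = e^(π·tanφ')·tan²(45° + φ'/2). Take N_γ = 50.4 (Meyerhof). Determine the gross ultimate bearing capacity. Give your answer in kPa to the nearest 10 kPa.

q_ult ≈ 2070 kPa

tan36.7° = 0.7454, so N_q = e^(π×0.7454)·tan²(63.35°) = 10.399 × 3.97 = 41.29.
Effective surcharge at the founding depth q = γ·D_f = 17.1 × 1.28 = 21.888 kPa.
q_ult = q·N_q + 0.5·γ·B·N_γ
     = 21.888 × 41.288 + 0.5 × 17.1 × 2.71 × 50.4
     = 903.7 + 1167.8 = 2071.5 kPa.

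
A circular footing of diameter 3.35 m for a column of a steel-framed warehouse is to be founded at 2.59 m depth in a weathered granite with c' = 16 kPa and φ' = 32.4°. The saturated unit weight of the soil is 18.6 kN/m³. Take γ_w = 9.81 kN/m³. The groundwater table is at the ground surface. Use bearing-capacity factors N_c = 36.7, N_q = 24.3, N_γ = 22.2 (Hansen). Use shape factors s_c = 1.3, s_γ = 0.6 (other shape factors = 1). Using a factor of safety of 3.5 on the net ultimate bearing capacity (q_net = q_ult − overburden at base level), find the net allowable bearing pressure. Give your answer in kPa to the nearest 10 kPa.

With the water table at the surface the whole profile is submerged: γ' = 18.6 − 9.81 = 8.79 kN/m³, so q = γ'·D_f = 22.766 kPa; the same γ' applies in the ½γBN_γ term.
q_ult = c·N_c·s_c + q·N_q + 0.5·γ·B·N_γ·s_γ
     = 16 × 36.7 × 1.3 + 22.766 × 24.3 + 0.5 × 8.79 × 3.35 × 22.2 × 0.6
     = 763.36 + 553.22 + 196.11 = 1512.7 kPa.
q_net = 1512.7 − 22.766 = 1489.9 kPa.
q_all(net) = 1489.9 / 3.5 = 425.69 kPa.

q_all(net) ≈ 430 kPa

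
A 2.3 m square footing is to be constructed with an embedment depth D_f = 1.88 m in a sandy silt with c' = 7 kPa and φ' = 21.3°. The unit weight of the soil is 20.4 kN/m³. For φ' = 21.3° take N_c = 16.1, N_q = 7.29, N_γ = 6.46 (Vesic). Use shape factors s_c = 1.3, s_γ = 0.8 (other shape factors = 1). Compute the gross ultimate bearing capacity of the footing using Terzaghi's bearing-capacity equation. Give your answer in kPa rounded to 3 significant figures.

Effective surcharge at the founding depth q = γ·D_f = 20.4 × 1.88 = 38.352 kPa.
q_ult = c·N_c·s_c + q·N_q + 0.5·γ·B·N_γ·s_γ
     = 7 × 16.1 × 1.3 + 38.352 × 7.29 + 0.5 × 20.4 × 2.3 × 6.46 × 0.8
     = 146.51 + 279.59 + 121.24 = 547.34 kPa.

q_ult ≈ 547 kPa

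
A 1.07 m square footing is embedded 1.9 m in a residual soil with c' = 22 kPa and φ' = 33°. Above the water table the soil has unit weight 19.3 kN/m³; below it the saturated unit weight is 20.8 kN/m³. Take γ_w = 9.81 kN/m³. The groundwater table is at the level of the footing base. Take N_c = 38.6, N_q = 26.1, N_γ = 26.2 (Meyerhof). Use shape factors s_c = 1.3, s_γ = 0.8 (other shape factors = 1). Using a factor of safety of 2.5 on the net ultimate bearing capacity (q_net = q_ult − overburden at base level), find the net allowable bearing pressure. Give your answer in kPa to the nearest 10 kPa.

q_all(net) ≈ 860 kPa

Effective surcharge at the founding depth q = γ·D_f = 19.3 × 1.9 = 36.67 kPa.
The water table coincides with the base, so in the self-weight term γ → γ' = 10.99 kN/m³.
q_ult = c·N_c·s_c + q·N_q + 0.5·γ·B·N_γ·s_γ
     = 22 × 38.6 × 1.3 + 36.67 × 26.1 + 0.5 × 10.99 × 1.07 × 26.2 × 0.8
     = 1104 + 957.09 + 123.24 = 2184.3 kPa.
q_net = 2184.3 − 36.67 = 2147.6 kPa.
q_all(net) = 2147.6 / 2.5 = 859.05 kPa.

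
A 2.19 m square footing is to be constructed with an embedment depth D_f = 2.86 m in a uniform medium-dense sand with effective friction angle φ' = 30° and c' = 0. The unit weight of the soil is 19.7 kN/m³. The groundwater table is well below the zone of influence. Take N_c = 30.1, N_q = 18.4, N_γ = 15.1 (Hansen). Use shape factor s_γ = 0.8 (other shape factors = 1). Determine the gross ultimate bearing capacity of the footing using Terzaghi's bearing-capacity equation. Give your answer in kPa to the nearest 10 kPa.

q = γ·D_f = 19.7 × 2.86 = 56.342 kPa.
q·N_q = 56.342 × 18.4 = 1036.7 kPa
0.5·γ·B·N_γ·s_γ = 0.5 × 19.7 × 2.19 × 15.1 × 0.8 = 260.58 kPa
q_ult = 1036.7 + 260.58 = 1297.3 kPa.

q_ult ≈ 1300 kPa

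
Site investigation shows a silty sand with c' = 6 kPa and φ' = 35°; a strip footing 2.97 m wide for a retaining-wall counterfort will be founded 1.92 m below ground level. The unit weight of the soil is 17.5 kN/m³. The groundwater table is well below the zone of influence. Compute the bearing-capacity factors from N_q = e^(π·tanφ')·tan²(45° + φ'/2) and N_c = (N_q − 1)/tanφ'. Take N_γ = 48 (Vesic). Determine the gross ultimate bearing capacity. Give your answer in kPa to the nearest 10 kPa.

tan35° = 0.7002, so N_q = e^(π×0.7002)·tan²(62.5°) = 9.023 × 3.69 = 33.3.
N_c = (33.3 − 1)/tan35° = 46.12.
Effective surcharge at the founding depth q = γ·D_f = 17.5 × 1.92 = 33.6 kPa.
q_ult = c·N_c + q·N_q + 0.5·γ·B·N_γ
     = 6 × 46.124 + 33.6 × 33.296 + 0.5 × 17.5 × 2.97 × 48
     = 276.74 + 1118.7 + 1247.4 = 2642.9 kPa.

q_ult ≈ 2640 kPa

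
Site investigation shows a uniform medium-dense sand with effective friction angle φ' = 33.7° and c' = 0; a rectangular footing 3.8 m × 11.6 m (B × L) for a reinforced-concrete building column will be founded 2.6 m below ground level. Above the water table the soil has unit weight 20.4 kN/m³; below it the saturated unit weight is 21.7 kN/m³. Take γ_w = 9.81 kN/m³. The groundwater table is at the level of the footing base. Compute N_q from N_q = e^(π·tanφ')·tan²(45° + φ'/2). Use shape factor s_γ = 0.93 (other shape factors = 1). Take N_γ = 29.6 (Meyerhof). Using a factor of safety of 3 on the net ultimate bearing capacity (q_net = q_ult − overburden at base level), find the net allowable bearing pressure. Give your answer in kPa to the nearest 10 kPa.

N_q = e^(π·tan33.7°)·tan²(61.85°) = 28.39.
Overburden at base level: q = 20.4 × 2.6 = 53.04 kPa.
Below the base the soil is submerged, so the ½γBN_γ term uses γ' = 21.7 − 9.81 = 11.89 kN/m³.
Surcharge term q·N_q = 53.04 × 28.386 = 1505.6 kPa; self-weight term 0.5·γ·B·N_γ·s_γ = 0.5 × 11.89 × 3.8 × 29.6 × 0.93 = 621.89 kPa.
q_ult = 1505.6 + 621.89 = 2127.5 kPa.
q_net = 2127.5 − 53.04 = 2074.4 kPa.
q_all(net) = 2074.4 / 3 = 691.48 kPa.

q_all(net) ≈ 690 kPa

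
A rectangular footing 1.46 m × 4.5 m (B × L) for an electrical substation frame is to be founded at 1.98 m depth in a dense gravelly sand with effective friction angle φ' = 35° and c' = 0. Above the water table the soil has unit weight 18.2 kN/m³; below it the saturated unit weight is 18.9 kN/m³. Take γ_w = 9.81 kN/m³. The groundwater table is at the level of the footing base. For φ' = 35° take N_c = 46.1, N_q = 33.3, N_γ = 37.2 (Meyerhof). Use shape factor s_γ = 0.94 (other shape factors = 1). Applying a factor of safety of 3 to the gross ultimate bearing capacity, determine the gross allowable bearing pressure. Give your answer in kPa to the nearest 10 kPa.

q_all ≈ 480 kPa

q = γ·D_f = 18.2 × 1.98 = 36.036 kPa.
For the ½γBN_γ term take γ' = 18.9 − 9.81 = 9.09 kN/m³ (soil below base is submerged).
q·N_q = 36.036 × 33.3 = 1200 kPa
0.5·γ·B·N_γ·s_γ = 0.5 × 9.09 × 1.46 × 37.2 × 0.94 = 232.04 kPa
q_ult = 1200 + 232.04 = 1432 kPa.
q_all = q_ult / FS = 1432 / 3 = 477.35 kPa.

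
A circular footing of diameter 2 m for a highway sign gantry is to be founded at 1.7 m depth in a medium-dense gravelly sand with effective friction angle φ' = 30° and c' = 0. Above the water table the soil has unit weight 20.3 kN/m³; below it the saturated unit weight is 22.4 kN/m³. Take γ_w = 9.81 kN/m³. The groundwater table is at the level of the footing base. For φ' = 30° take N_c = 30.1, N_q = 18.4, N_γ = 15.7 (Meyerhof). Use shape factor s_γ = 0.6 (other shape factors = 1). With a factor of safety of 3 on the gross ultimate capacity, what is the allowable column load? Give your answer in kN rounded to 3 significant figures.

q = γ·D_f = 20.3 × 1.7 = 34.51 kPa.
For the ½γBN_γ term take γ' = 22.4 − 9.81 = 12.59 kN/m³ (soil below base is submerged).
q·N_q = 34.51 × 18.4 = 634.98 kPa
0.5·γ·B·N_γ·s_γ = 0.5 × 12.59 × 2 × 15.7 × 0.6 = 118.6 kPa
q_ult = 634.98 + 118.6 = 753.58 kPa.
Gross allowable pressure q_all = 753.58 / 3 = 251.19 kPa.
Footing area = 3.1416 m², so allowable column load = 251.19 × 3.1416 = 789.15 kN.

P_all ≈ 789 kN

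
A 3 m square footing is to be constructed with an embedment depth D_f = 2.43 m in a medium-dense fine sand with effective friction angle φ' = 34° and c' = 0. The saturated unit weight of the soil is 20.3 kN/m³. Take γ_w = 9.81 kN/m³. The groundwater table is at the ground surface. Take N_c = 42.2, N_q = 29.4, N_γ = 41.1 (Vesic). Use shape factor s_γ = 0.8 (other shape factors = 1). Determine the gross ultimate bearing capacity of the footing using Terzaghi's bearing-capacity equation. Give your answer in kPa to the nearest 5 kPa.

q_ult ≈ 1265 kPa

γ' = 20.3 − 9.81 = 10.49 kN/m³ (submerged throughout). q = 10.49 × 2.43 = 25.491 kPa; the same γ' applies in the ½γBN_γ term.
q·N_q = 25.491 × 29.4 = 749.43 kPa
0.5·γ·B·N_γ·s_γ = 0.5 × 10.49 × 3 × 41.1 × 0.8 = 517.37 kPa
q_ult = 749.43 + 517.37 = 1266.8 kPa.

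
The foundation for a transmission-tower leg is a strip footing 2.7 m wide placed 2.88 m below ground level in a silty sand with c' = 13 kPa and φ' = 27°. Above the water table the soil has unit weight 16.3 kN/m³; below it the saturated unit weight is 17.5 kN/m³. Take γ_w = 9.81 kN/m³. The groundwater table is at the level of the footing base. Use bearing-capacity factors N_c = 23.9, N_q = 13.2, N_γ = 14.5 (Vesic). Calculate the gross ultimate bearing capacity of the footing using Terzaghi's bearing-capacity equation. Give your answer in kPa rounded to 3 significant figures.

q_ult ≈ 1080 kPa

q = γ·D_f = 16.3 × 2.88 = 46.944 kPa.
For the ½γBN_γ term take γ' = 17.5 − 9.81 = 7.69 kN/m³ (soil below base is submerged).
c·N_c = 13 × 23.9 = 310.7 kPa
q·N_q = 46.944 × 13.2 = 619.66 kPa
0.5·γ·B·N_γ = 0.5 × 7.69 × 2.7 × 14.5 = 150.53 kPa
q_ult = 310.7 + 619.66 + 150.53 = 1080.9 kPa.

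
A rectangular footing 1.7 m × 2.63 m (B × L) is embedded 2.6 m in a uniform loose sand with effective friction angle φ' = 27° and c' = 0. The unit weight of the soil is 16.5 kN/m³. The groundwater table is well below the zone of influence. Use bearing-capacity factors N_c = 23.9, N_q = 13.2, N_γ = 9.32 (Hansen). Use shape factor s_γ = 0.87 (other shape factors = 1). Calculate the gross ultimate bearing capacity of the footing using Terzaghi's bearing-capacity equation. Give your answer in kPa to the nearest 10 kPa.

Effective surcharge at the founding depth q = γ·D_f = 16.5 × 2.6 = 42.9 kPa.
q_ult = q·N_q + 0.5·γ·B·N_γ·s_γ
     = 42.9 × 13.2 + 0.5 × 16.5 × 1.7 × 9.32 × 0.87
     = 566.28 + 113.72 = 680 kPa.

q_ult ≈ 680 kPa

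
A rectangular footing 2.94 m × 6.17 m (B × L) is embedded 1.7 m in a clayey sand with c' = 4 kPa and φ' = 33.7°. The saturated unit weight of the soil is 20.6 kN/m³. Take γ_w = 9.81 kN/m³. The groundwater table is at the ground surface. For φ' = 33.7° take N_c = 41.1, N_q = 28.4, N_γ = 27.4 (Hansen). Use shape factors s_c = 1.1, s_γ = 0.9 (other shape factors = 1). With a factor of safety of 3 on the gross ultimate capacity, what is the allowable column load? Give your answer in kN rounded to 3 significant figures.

P_all ≈ 6610 kN

Water table at ground surface, so effective unit weight γ' = 20.6 − 9.81 = 10.79 kN/m³ is used throughout; overburden q = 10.79 × 1.7 = 18.343 kPa; the same γ' applies in the ½γBN_γ term.
Cohesion term c·N_c·s_c = 4 × 41.1 × 1.1 = 180.84 kPa; surcharge term q·N_q = 18.343 × 28.4 = 520.94 kPa; self-weight term 0.5·γ·B·N_γ·s_γ = 0.5 × 10.79 × 2.94 × 27.4 × 0.9 = 391.14 kPa.
q_ult = 180.84 + 520.94 + 391.14 = 1092.9 kPa.
Gross allowable pressure q_all = 1092.9 / 3 = 364.31 kPa.
Footing area = 18.1398 m², so allowable column load = 364.31 × 18.1398 = 6608.5 kN.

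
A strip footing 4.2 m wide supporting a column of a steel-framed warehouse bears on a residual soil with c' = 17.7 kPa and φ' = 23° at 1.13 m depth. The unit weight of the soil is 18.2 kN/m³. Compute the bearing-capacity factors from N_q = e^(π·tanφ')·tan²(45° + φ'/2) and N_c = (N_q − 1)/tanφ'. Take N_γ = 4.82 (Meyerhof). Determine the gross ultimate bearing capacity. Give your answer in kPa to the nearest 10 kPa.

q_ult ≈ 680 kPa

tan23° = 0.4245, so N_q = e^(π×0.4245)·tan²(56.5°) = 3.794 × 2.283 = 8.66.
N_c = (8.66 − 1)/tan23° = 18.05.
q = γ·D_f = 18.2 × 1.13 = 20.566 kPa.
c·N_c = 17.7 × 18.049 = 319.46 kPa
q·N_q = 20.566 × 8.6612 = 178.13 kPa
0.5·γ·B·N_γ = 0.5 × 18.2 × 4.2 × 4.82 = 184.22 kPa
q_ult = 319.46 + 178.13 + 184.22 = 681.81 kPa.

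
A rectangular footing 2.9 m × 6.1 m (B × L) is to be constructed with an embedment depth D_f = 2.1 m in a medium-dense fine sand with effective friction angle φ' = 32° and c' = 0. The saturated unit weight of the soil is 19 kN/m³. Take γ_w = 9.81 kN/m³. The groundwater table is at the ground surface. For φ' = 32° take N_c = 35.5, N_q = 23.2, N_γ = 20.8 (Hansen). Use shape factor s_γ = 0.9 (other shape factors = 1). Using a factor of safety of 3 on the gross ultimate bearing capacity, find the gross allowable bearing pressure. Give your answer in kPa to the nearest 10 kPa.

Water table at ground surface, so effective unit weight γ' = 19 − 9.81 = 9.19 kN/m³ is used throughout; overburden q = 9.19 × 2.1 = 19.299 kPa; the same γ' applies in the ½γBN_γ term.
Surcharge term q·N_q = 19.299 × 23.2 = 447.74 kPa; self-weight term 0.5·γ·B·N_γ·s_γ = 0.5 × 9.19 × 2.9 × 20.8 × 0.9 = 249.45 kPa.
q_ult = 447.74 + 249.45 = 697.19 kPa.
q_all = 697.19 / 3 = 232.4 kPa.

q_all ≈ 230 kPa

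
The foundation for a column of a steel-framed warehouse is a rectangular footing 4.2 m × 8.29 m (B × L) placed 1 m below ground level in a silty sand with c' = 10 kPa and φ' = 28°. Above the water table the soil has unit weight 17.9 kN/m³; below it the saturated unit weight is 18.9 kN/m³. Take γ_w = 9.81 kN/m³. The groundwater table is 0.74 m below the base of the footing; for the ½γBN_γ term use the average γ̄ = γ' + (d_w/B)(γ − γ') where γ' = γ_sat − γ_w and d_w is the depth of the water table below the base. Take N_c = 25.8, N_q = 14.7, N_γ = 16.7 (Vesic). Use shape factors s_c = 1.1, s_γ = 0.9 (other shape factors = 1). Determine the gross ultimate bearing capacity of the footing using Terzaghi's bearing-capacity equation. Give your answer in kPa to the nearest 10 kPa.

q_ult ≈ 880 kPa

Effective surcharge at the founding depth q = γ·D_f = 17.9 × 1 = 17.9 kPa.
With d_w = 0.74 m < B, γ̄ = 9.09 + (0.74/4.2) × (17.9 − 9.09) = 10.642 kN/m³.
q_ult = c·N_c·s_c + q·N_q + 0.5·γ·B·N_γ·s_γ
     = 10 × 25.8 × 1.1 + 17.9 × 14.7 + 0.5 × 10.642 × 4.2 × 16.7 × 0.9
     = 283.8 + 263.13 + 335.9 = 882.83 kPa.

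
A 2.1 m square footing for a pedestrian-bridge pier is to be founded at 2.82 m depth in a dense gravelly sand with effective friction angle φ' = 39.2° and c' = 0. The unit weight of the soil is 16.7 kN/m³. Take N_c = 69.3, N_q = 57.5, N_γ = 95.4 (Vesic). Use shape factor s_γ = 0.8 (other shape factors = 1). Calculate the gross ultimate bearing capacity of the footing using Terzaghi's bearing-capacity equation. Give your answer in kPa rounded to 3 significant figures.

q_ult ≈ 4050 kPa

Overburden at base level: q = 16.7 × 2.82 = 47.094 kPa.
Surcharge term q·N_q = 47.094 × 57.5 = 2707.9 kPa; self-weight term 0.5·γ·B·N_γ·s_γ = 0.5 × 16.7 × 2.1 × 95.4 × 0.8 = 1338.3 kPa.
q_ult = 2707.9 + 1338.3 = 4046.2 kPa.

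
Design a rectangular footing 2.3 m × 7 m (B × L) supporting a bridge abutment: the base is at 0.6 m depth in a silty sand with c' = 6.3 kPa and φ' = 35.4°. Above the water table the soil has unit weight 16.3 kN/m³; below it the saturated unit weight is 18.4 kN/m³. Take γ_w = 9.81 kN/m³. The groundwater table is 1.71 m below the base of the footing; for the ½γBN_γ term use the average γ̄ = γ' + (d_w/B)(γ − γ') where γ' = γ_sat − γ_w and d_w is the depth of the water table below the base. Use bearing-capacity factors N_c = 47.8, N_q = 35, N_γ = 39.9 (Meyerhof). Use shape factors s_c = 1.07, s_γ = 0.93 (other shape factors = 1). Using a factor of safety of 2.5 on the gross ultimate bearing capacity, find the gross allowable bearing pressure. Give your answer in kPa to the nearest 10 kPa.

q_all ≈ 510 kPa

Effective surcharge at the founding depth q = γ·D_f = 16.3 × 0.6 = 9.78 kPa.
With d_w = 1.71 m < B, γ̄ = 8.59 + (1.71/2.3) × (16.3 − 8.59) = 14.322 kN/m³.
q_ult = c·N_c·s_c + q·N_q + 0.5·γ·B·N_γ·s_γ
     = 6.3 × 47.8 × 1.07 + 9.78 × 35 + 0.5 × 14.322 × 2.3 × 39.9 × 0.93
     = 322.22 + 342.3 + 611.17 = 1275.7 kPa.
q_all = 1275.7 / 2.5 = 510.28 kPa.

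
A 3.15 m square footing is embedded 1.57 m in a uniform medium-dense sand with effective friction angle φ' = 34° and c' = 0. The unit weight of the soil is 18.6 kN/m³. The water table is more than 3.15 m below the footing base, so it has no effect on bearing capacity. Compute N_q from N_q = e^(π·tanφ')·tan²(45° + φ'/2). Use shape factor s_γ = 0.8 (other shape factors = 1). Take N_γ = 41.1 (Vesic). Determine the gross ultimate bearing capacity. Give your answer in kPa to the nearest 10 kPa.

tan34° = 0.6745, so N_q = e^(π×0.6745)·tan²(62°) = 8.323 × 3.537 = 29.44.
q = γ·D_f = 18.6 × 1.57 = 29.202 kPa.
q·N_q = 29.202 × 29.44 = 859.7 kPa
0.5·γ·B·N_γ·s_γ = 0.5 × 18.6 × 3.15 × 41.1 × 0.8 = 963.22 kPa
q_ult = 859.7 + 963.22 = 1822.9 kPa.

q_ult ≈ 1820 kPa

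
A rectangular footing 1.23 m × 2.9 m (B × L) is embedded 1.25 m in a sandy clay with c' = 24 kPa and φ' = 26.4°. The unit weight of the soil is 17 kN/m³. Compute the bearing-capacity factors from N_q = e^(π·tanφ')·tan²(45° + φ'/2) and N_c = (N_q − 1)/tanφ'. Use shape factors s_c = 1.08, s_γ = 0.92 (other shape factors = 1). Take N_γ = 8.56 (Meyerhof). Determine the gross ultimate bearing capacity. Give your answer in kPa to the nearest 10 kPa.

tan26.4° = 0.4964, so N_q = e^(π×0.4964)·tan²(58.2°) = 4.756 × 2.601 = 12.37.
N_c = (12.37 − 1)/tan26.4° = 22.91.
Effective surcharge at the founding depth q = γ·D_f = 17 × 1.25 = 21.25 kPa.
q_ult = c·N_c·s_c + q·N_q + 0.5·γ·B·N_γ·s_γ
     = 24 × 22.91 × 1.08 + 21.25 × 12.373 + 0.5 × 17 × 1.23 × 8.56 × 0.92
     = 593.83 + 262.92 + 82.335 = 939.08 kPa.

q_ult ≈ 940 kPa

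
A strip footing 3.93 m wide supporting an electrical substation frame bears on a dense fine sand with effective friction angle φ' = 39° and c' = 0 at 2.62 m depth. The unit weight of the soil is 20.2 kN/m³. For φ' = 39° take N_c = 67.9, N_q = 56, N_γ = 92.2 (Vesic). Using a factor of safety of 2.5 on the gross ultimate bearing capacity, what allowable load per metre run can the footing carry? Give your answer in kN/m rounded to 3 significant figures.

Effective surcharge at the founding depth q = γ·D_f = 20.2 × 2.62 = 52.924 kPa.
q_ult = q·N_q + 0.5·γ·B·N_γ
     = 52.924 × 56 + 0.5 × 20.2 × 3.93 × 92.2
     = 2963.7 + 3659.7 = 6623.4 kPa.
Gross allowable pressure q_all = 6623.4 / 2.5 = 2649.4 kPa.
Allowable wall load = q_all × B = 2649.4 × 3.93 = 10412 kN per metre run.

≈ 10400 kN/m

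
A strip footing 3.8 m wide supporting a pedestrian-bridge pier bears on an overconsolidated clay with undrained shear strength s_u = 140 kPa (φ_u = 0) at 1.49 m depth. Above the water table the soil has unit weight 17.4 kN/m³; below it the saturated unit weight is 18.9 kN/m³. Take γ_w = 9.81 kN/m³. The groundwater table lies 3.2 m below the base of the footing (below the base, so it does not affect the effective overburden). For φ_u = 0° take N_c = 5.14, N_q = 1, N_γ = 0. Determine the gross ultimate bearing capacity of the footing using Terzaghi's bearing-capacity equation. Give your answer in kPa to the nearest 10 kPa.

Overburden at base level: q = 17.4 × 1.49 = 25.926 kPa.
Cohesion term c·N_c = 140 × 5.14 = 719.6 kPa; surcharge term q·N_q = 25.926 × 1 = 25.926 kPa.
q_ult = 719.6 + 25.926 = 745.53 kPa.

q_ult ≈ 750 kPa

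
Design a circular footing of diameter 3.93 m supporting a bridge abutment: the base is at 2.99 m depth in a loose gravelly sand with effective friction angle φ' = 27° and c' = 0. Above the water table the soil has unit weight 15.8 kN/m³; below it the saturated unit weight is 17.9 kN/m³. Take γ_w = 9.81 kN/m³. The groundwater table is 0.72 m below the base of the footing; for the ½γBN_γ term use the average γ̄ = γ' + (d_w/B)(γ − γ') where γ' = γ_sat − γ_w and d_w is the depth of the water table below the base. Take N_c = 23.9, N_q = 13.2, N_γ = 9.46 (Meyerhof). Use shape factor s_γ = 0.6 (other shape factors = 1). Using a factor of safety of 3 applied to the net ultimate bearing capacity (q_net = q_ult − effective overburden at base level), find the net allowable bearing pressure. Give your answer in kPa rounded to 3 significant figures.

q_all(net) ≈ 227 kPa

q = γ·D_f = 15.8 × 2.99 = 47.242 kPa.
γ' = 8.09 kN/m³; averaging over the depth B below the base, γ̄ = γ' + (d_w/B)(γ − γ') = 9.5025 kN/m³.
q·N_q = 47.242 × 13.2 = 623.59 kPa
0.5·γ·B·N_γ·s_γ = 0.5 × 9.5025 × 3.93 × 9.46 × 0.6 = 105.98 kPa
q_ult = 623.59 + 105.98 = 729.58 kPa.
Net ultimate: q_net = 729.58 − 47.242 = 682.34 kPa.
q_all(net) = 682.34 / 3 = 227.45 kPa.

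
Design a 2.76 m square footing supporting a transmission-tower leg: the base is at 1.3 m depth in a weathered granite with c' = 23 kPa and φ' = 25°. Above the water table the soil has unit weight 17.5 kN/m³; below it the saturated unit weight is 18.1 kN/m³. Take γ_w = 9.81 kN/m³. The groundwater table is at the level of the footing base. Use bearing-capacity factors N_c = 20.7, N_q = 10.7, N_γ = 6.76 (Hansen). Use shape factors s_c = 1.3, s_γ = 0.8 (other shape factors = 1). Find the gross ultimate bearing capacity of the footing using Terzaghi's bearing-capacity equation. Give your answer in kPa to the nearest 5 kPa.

q_ult ≈ 925 kPa

q = γ·D_f = 17.5 × 1.3 = 22.75 kPa.
For the ½γBN_γ term take γ' = 18.1 − 9.81 = 8.29 kN/m³ (soil below base is submerged).
c·N_c·s_c = 23 × 20.7 × 1.3 = 618.93 kPa
q·N_q = 22.75 × 10.7 = 243.42 kPa
0.5·γ·B·N_γ·s_γ = 0.5 × 8.29 × 2.76 × 6.76 × 0.8 = 61.869 kPa
q_ult = 618.93 + 243.42 + 61.869 = 924.22 kPa.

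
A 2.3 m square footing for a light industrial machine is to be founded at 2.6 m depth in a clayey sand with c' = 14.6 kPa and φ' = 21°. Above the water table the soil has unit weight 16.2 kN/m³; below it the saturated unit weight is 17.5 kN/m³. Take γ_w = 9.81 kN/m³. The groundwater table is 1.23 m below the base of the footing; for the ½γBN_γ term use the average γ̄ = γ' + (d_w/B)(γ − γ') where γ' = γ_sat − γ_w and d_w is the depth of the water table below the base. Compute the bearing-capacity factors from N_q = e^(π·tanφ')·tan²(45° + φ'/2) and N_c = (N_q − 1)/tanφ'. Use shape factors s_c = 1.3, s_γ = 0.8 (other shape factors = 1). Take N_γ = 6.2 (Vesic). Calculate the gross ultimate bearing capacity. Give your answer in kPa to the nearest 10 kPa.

tan21° = 0.3839, so N_q = e^(π×0.3839)·tan²(55.5°) = 3.34 × 2.117 = 7.07.
N_c = (7.07 − 1)/tan21° = 15.81.
Overburden at base level: q = 16.2 × 2.6 = 42.12 kPa.
The water table is 1.23 m below the base (< B = 2.3 m), so the ½γBN_γ term uses γ̄ = γ' + (d_w/B)(γ − γ') = 7.69 + (1.23/2.3)(16.2 − 7.69) = 12.241 kN/m³.
Cohesion term c·N_c·s_c = 14.6 × 15.815 × 1.3 = 300.17 kPa; surcharge term q·N_q = 42.12 × 7.0708 = 297.82 kPa; self-weight term 0.5·γ·B·N_γ·s_γ = 0.5 × 12.241 × 2.3 × 6.2 × 0.8 = 69.823 kPa.
q_ult = 300.17 + 297.82 + 69.823 = 667.81 kPa.

q_ult ≈ 670 kPa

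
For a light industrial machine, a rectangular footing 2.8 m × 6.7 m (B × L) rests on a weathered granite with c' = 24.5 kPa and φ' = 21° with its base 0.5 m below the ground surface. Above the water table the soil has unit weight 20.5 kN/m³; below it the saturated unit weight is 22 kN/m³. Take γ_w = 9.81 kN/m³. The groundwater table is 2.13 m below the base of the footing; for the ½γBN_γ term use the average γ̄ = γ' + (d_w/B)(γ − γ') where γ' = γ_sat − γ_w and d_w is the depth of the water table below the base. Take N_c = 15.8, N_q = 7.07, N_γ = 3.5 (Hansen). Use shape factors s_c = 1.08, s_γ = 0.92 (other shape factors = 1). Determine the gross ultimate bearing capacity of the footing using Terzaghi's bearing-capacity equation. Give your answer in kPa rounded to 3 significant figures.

q = γ·D_f = 20.5 × 0.5 = 10.25 kPa.
γ' = 12.19 kN/m³; averaging over the depth B below the base, γ̄ = γ' + (d_w/B)(γ − γ') = 18.512 kN/m³.
c·N_c·s_c = 24.5 × 15.8 × 1.08 = 418.07 kPa
q·N_q = 10.25 × 7.07 = 72.468 kPa
0.5·γ·B·N_γ·s_γ = 0.5 × 18.512 × 2.8 × 3.5 × 0.92 = 83.45 kPa
q_ult = 418.07 + 72.468 + 83.45 = 573.99 kPa.

q_ult ≈ 574 kPa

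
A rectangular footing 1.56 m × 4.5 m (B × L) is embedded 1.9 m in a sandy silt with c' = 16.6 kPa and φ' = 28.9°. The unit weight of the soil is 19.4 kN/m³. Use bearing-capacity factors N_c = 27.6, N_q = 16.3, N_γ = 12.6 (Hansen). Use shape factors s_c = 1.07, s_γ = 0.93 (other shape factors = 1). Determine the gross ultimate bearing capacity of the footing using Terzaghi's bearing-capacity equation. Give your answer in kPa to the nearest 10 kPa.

q_ult ≈ 1270 kPa

Effective surcharge at the founding depth q = γ·D_f = 19.4 × 1.9 = 36.86 kPa.
q_ult = c·N_c·s_c + q·N_q + 0.5·γ·B·N_γ·s_γ
     = 16.6 × 27.6 × 1.07 + 36.86 × 16.3 + 0.5 × 19.4 × 1.56 × 12.6 × 0.93
     = 490.23 + 600.82 + 177.32 = 1268.4 kPa.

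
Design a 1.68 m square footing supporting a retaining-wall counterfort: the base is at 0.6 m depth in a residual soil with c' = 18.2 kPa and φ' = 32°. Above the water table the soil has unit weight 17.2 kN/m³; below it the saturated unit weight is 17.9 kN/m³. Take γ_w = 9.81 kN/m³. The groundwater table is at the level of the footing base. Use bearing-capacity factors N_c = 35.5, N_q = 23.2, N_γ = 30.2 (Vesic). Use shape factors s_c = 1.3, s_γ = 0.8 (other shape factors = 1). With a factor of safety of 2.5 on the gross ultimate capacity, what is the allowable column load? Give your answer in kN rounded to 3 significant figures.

Effective surcharge at the founding depth q = γ·D_f = 17.2 × 0.6 = 10.32 kPa.
The water table coincides with the base, so in the self-weight term γ → γ' = 8.09 kN/m³.
q_ult = c·N_c·s_c + q·N_q + 0.5·γ·B·N_γ·s_γ
     = 18.2 × 35.5 × 1.3 + 10.32 × 23.2 + 0.5 × 8.09 × 1.68 × 30.2 × 0.8
     = 839.93 + 239.42 + 164.18 = 1243.5 kPa.
Gross allowable pressure q_all = 1243.5 / 2.5 = 497.41 kPa.
Footing area = 2.8224 m², so allowable column load = 497.41 × 2.8224 = 1403.9 kN.

P_all ≈ 1400 kN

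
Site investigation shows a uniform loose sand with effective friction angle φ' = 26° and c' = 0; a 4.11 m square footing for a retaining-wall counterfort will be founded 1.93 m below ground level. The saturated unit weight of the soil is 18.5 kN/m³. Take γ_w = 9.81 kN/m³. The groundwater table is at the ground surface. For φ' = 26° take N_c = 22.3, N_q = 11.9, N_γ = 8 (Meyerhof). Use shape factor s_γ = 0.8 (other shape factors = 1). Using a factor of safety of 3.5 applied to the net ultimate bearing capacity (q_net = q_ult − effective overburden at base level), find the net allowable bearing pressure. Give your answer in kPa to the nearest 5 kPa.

γ' = 18.5 − 9.81 = 8.69 kN/m³ (submerged throughout). q = 8.69 × 1.93 = 16.772 kPa; the same γ' applies in the ½γBN_γ term.
q·N_q = 16.772 × 11.9 = 199.58 kPa
0.5·γ·B·N_γ·s_γ = 0.5 × 8.69 × 4.11 × 8 × 0.8 = 114.29 kPa
q_ult = 199.58 + 114.29 = 313.87 kPa.
Net ultimate: q_net = 313.87 − 16.772 = 297.1 kPa.
q_all(net) = 297.1 / 3.5 = 84.886 kPa.

q_all(net) ≈ 85 kPa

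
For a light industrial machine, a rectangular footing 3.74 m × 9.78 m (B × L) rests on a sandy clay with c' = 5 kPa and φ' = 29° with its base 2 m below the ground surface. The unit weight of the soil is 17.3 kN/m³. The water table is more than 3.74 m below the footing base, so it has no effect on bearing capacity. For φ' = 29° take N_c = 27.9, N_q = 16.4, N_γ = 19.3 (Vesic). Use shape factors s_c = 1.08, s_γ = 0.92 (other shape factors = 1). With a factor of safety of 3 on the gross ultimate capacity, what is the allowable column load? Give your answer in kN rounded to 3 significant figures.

q = γ·D_f = 17.3 × 2 = 34.6 kPa.
c·N_c·s_c = 5 × 27.9 × 1.08 = 150.66 kPa
q·N_q = 34.6 × 16.4 = 567.44 kPa
0.5·γ·B·N_γ·s_γ = 0.5 × 17.3 × 3.74 × 19.3 × 0.92 = 574.42 kPa
q_ult = 150.66 + 567.44 + 574.42 = 1292.5 kPa.
Gross allowable pressure q_all = 1292.5 / 3 = 430.84 kPa.
Footing area = 36.5772 m², so allowable column load = 430.84 × 36.5772 = 15759 kN.

P_all ≈ 15800 kN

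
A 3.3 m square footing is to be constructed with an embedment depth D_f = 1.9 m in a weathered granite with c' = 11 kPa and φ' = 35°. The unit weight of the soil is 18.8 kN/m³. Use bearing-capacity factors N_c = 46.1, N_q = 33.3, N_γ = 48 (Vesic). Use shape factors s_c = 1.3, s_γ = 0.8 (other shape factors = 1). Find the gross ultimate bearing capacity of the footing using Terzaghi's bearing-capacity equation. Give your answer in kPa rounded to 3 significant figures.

Overburden at base level: q = 18.8 × 1.9 = 35.72 kPa.
Cohesion term c·N_c·s_c = 11 × 46.1 × 1.3 = 659.23 kPa; surcharge term q·N_q = 35.72 × 33.3 = 1189.5 kPa; self-weight term 0.5·γ·B·N_γ·s_γ = 0.5 × 18.8 × 3.3 × 48 × 0.8 = 1191.2 kPa.
q_ult = 659.23 + 1189.5 + 1191.2 = 3039.9 kPa.

q_ult ≈ 3040 kPa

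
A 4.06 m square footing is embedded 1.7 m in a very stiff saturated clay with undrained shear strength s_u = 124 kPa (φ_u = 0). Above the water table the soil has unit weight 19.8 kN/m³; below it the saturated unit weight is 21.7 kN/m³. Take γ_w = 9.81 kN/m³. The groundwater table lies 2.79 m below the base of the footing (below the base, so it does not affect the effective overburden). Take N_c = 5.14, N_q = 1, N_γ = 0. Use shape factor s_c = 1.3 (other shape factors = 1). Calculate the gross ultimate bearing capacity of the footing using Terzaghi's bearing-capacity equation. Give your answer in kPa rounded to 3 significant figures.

q = γ·D_f = 19.8 × 1.7 = 33.66 kPa.
c·N_c·s_c = 124 × 5.14 × 1.3 = 828.57 kPa
q·N_q = 33.66 × 1 = 33.66 kPa
q_ult = 828.57 + 33.66 = 862.23 kPa.

q_ult ≈ 862 kPa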